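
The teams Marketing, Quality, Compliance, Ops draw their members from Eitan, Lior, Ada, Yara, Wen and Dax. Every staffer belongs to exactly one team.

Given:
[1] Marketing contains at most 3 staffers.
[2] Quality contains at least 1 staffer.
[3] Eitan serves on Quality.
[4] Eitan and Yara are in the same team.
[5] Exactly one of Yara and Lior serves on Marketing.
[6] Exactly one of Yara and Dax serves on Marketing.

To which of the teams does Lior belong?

Lior: Marketing

From (3): Eitan ∈ Quality.
(4): Yara matches Eitan: Yara ∉ Marketing.
(4): Yara matches Eitan: Yara ∈ Quality.
(5) (exactly one): Lior ∈ Marketing.
(6) (exactly one): Dax ∈ Marketing.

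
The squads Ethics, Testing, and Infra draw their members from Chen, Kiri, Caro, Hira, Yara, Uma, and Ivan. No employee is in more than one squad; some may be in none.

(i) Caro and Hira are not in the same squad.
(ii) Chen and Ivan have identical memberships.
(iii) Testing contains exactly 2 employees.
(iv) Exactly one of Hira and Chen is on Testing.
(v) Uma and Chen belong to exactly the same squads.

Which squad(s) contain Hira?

Hira: Testing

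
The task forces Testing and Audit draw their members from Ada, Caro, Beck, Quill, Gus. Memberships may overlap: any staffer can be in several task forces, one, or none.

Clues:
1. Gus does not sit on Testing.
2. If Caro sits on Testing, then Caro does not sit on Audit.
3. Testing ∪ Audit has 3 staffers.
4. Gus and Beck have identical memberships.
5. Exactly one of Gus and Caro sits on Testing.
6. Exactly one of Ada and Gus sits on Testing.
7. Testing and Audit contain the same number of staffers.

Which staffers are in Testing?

Testing = {Ada, Caro}

From (1): Gus ∉ Testing.
(4): Beck matches Gus: Beck ∉ Testing.
(5) (exactly one): Caro ∈ Testing.
(6) (exactly one): Ada ∈ Testing.
(2): Caro ∉ Audit.
Suppose Quill ∈ Testing: no assignment then satisfies all the clues, so Quill ∉ Testing.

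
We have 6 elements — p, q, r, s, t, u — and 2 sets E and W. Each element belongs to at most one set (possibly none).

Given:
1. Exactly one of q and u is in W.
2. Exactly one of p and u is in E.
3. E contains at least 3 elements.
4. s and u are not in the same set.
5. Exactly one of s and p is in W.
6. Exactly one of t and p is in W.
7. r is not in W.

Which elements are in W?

W = {p, q}

From (7): r ∉ W.
Suppose p ∉ W: no assignment then satisfies all the clues, so p ∈ W.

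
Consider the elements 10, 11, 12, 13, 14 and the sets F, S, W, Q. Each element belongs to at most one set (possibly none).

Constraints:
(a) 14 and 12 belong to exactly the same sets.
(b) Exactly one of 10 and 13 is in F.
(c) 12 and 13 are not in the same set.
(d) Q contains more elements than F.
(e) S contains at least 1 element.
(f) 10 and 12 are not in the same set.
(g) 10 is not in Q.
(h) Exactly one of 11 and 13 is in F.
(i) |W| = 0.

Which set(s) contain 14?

14: Q

From (g): 10 ∉ Q.
(i): W already has 0, so the rest are out.
Suppose 14 ∈ F: no assignment then satisfies all the clues, so 14 ∉ F.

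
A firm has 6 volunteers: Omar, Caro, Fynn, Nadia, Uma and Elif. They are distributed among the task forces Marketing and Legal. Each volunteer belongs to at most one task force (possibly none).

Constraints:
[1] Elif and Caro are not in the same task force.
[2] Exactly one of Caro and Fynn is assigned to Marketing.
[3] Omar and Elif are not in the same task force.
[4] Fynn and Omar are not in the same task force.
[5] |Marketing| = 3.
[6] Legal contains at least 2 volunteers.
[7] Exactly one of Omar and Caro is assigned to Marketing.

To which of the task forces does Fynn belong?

Fynn: Legal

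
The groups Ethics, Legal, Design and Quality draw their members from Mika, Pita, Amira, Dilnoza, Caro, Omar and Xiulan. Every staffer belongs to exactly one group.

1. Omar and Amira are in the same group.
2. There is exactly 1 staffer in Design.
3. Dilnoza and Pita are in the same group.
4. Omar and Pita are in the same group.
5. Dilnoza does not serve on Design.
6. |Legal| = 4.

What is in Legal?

Legal = {Amira, Dilnoza, Omar, Pita}

From (5): Dilnoza ∉ Design.
(3): Pita matches Dilnoza: Pita ∉ Design.
(4): Omar matches Pita: Omar ∉ Design.
(1): Amira matches Omar: Amira ∉ Design.
Suppose Mika ∈ Legal: no assignment then satisfies all the clues, so Mika ∉ Legal.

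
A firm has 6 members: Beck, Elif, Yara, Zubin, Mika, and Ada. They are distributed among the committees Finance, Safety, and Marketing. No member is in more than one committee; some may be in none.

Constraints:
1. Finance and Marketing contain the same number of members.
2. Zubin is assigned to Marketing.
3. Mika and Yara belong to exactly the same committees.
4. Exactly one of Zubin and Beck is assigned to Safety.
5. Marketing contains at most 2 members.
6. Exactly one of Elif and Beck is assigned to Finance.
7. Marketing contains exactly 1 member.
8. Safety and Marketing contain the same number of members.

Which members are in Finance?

Finance = {Elif}

From (2): Zubin ∈ Marketing.
(4) (exactly one): Beck ∈ Safety.
(6) (exactly one): Elif ∈ Finance.
(7): Marketing already has 1, so the rest are out.
Suppose Yara ∈ Finance: no assignment then satisfies all the clues, so Yara ∉ Finance.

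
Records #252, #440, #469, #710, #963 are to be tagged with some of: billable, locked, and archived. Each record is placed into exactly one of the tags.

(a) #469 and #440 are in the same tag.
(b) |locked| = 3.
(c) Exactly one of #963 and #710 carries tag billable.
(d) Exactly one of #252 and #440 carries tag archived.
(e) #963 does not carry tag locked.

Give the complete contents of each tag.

billable = {#963}; locked = {#440, #469, #710}; archived = {#252}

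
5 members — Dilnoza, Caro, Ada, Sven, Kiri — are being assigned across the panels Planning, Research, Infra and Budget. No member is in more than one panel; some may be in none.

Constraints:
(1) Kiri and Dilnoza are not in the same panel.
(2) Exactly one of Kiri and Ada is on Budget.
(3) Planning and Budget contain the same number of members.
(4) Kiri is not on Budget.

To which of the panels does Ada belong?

Ada: Budget

From (4): Kiri ∉ Budget.
(2) (exactly one): Ada ∈ Budget.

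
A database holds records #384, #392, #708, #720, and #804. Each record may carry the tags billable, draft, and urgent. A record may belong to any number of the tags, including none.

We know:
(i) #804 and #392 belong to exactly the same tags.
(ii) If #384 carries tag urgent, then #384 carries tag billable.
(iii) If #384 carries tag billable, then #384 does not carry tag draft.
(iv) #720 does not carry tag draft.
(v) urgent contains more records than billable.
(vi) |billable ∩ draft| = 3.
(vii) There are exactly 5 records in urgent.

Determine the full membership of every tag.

billable = {#384, #392, #708, #804}; draft = {#392, #708, #804}; urgent = {#384, #392, #708, #720, #804}

From (iv): #720 ∉ draft.
(vii): only 5 candidates remain for urgent, so all are in.
(ii): #384 ∈ billable.
(iii): #384 ∉ draft.
Suppose #392 ∉ billable: no assignment then satisfies all the clues, so #392 ∈ billable.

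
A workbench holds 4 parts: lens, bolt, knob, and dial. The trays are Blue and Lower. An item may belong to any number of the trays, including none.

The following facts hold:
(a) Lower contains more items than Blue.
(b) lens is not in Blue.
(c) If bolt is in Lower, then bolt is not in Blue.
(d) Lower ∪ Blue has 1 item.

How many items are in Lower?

1

From (b): lens ∉ Blue.
Suppose bolt ∈ Blue: no assignment then satisfies all the clues, so bolt ∉ Blue.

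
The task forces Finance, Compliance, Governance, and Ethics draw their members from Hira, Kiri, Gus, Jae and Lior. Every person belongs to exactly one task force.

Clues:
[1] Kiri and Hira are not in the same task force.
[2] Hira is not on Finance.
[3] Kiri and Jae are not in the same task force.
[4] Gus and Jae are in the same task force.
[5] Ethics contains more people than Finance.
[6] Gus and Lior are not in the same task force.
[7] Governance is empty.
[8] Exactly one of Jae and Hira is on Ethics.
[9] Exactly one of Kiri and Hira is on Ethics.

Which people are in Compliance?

Compliance = {Gus, Jae}

From (2): Hira ∉ Finance.
(7): Governance already has 0, so the rest are out.
Suppose Hira ∈ Compliance: no assignment then satisfies all the clues, so Hira ∉ Compliance.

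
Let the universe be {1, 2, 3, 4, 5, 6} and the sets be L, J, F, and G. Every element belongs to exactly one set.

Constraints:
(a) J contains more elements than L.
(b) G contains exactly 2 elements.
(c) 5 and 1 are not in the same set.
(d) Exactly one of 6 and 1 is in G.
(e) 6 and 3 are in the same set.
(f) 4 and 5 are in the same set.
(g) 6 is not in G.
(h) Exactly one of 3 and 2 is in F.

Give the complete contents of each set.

L = {}; J = {4, 5}; F = {3, 6}; G = {1, 2}

From (g): 6 ∉ G.
(d) (exactly one): 1 ∈ G.
(e): 3 matches 6: 3 ∉ G.
(c): 5 ∉ G.
(f): 4 matches 5: 4 ∉ G.
(b): only 2 candidates remain for G, so all are in.
(h) (exactly one): 3 ∈ F.
(e): 6 matches 3: 6 ∉ L.
(e): 6 matches 3: 6 ∉ J.
(e): 6 matches 3: 6 ∈ F.
Suppose 4 ∈ L: no assignment then satisfies all the clues, so 4 ∉ L.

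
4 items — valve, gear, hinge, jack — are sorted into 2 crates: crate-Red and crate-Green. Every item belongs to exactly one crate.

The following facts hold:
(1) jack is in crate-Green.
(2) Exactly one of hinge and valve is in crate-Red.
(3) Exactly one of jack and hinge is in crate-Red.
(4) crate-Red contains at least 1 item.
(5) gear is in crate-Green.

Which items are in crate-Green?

crate-Green = {gear, jack, valve}

From (1): jack ∈ crate-Green.
From (5): gear ∈ crate-Green.
(3) (exactly one): hinge ∈ crate-Red.
(2) (exactly one): valve ∉ crate-Red.
Only one crate left: valve ∈ crate-Green.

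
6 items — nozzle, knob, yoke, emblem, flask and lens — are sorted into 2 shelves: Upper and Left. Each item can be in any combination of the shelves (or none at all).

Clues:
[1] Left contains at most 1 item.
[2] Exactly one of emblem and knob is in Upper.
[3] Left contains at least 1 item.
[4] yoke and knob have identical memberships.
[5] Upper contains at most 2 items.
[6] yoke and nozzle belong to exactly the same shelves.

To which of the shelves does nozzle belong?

nozzle: none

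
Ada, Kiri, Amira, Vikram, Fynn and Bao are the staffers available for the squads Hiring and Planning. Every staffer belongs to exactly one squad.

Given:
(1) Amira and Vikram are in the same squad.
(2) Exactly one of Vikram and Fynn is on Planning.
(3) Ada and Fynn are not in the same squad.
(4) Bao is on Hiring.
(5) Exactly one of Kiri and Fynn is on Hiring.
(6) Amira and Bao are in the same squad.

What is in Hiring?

From (4): Bao ∈ Hiring.
(6): Amira matches Bao: Amira ∈ Hiring.
(1): Vikram matches Amira: Vikram ∈ Hiring.
(2) (exactly one): Fynn ∈ Planning.
(3): Ada ∉ Planning.
(5) (exactly one): Kiri ∈ Hiring.
Only one squad left: Ada ∈ Hiring.

Hiring = {Ada, Amira, Bao, Kiri, Vikram}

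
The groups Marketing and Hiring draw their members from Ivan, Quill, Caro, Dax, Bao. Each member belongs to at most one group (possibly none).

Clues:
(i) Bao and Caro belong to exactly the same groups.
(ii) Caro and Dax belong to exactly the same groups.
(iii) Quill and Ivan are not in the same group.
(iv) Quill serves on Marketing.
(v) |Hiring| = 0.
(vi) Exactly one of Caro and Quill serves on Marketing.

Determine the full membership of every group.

From (iv): Quill ∈ Marketing.
(iii): Ivan ∉ Marketing.
(v): Hiring already has 0, so the rest are out.
(vi) (exactly one): Caro ∉ Marketing.
(i): Bao matches Caro: Bao ∉ Marketing.
(ii): Dax matches Caro: Dax ∉ Marketing.

Marketing = {Quill}; Hiring = {}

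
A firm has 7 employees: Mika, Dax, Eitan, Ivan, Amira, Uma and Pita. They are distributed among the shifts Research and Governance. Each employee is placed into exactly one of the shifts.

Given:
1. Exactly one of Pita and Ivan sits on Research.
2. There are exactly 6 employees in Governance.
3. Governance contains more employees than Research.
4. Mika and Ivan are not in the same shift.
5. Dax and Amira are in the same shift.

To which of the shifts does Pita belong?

Pita: Governance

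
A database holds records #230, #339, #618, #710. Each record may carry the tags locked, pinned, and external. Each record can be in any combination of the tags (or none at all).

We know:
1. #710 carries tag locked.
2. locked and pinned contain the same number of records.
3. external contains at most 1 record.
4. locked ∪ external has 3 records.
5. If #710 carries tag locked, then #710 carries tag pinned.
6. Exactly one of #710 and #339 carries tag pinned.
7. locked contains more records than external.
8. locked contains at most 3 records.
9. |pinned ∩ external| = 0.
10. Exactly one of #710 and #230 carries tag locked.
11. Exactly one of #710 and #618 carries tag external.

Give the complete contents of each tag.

locked = {#339, #710}; pinned = {#230, #710}; external = {#618}

From (1): #710 ∈ locked.
(5): #710 ∈ pinned.
(6) (exactly one): #339 ∉ pinned.
(10) (exactly one): #230 ∉ locked.
Suppose #230 ∉ pinned: no assignment then satisfies all the clues, so #230 ∈ pinned.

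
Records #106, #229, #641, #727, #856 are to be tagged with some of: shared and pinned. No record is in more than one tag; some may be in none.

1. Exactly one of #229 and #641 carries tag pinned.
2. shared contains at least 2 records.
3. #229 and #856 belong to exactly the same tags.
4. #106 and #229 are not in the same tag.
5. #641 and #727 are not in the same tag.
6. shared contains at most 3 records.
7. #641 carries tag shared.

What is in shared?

From (7): #641 ∈ shared.
(1) (exactly one): #229 ∈ pinned.
(3): #856 matches #229: #856 ∉ shared.
(3): #856 matches #229: #856 ∈ pinned.
(4): #106 ∉ pinned.
(5): #727 ∉ shared.
(2): only 2 candidates remain for shared, so all are in.

shared = {#106, #641}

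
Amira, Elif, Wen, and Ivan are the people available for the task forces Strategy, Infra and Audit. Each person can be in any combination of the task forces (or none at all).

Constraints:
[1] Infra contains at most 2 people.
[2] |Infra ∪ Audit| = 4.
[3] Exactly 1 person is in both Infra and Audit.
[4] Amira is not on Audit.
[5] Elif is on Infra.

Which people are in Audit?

From (4): Amira ∉ Audit.
From (5): Elif ∈ Infra.
Suppose Elif ∉ Audit: no assignment then satisfies all the clues, so Elif ∈ Audit.

Audit = {Elif, Ivan, Wen}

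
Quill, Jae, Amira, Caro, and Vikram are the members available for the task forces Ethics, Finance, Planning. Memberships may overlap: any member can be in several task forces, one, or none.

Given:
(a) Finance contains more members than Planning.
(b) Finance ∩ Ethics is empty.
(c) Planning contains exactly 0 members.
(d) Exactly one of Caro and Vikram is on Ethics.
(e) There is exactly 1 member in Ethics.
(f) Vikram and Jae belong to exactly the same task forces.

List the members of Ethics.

Ethics = {Caro}

(c): Planning already has 0, so the rest are out.
Suppose Quill ∈ Ethics: no assignment then satisfies all the clues, so Quill ∉ Ethics.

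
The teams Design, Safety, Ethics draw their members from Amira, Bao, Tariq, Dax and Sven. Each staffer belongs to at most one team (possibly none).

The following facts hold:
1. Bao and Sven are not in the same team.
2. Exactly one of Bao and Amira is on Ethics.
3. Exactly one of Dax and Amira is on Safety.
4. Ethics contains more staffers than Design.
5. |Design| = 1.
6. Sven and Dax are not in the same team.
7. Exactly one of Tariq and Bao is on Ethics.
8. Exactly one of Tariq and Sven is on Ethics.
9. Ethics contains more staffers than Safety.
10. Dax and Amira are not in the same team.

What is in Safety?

Safety = {Dax}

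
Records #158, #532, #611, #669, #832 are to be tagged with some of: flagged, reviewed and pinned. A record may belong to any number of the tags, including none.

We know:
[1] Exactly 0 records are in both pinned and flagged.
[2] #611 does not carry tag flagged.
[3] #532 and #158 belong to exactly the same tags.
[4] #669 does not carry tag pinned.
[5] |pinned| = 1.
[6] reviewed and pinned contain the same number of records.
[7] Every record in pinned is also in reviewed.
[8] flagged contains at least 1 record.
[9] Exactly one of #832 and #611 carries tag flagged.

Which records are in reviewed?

reviewed = {#611}

From (2): #611 ∉ flagged.
From (4): #669 ∉ pinned.
(9) (exactly one): #832 ∈ flagged.
Suppose #158 ∈ reviewed: no assignment then satisfies all the clues, so #158 ∉ reviewed.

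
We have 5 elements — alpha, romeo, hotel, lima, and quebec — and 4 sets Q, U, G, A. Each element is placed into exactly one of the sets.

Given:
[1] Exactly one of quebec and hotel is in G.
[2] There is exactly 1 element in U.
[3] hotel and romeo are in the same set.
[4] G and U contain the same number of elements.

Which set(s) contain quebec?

quebec: G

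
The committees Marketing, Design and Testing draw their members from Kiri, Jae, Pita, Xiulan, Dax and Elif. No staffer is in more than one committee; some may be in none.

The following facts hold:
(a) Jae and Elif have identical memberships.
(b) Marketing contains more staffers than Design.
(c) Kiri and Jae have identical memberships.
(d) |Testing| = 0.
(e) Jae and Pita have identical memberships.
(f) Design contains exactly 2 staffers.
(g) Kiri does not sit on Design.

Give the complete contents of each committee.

Marketing = {Elif, Jae, Kiri, Pita}; Design = {Dax, Xiulan}; Testing = {}

From (g): Kiri ∉ Design.
(c): Jae matches Kiri: Jae ∉ Design.
(d): Testing already has 0, so the rest are out.
(e): Pita matches Jae: Pita ∉ Design.
(a): Elif matches Jae: Elif ∉ Design.
(f): only 2 candidates remain for Design, so all are in.
Suppose Kiri ∉ Marketing: no assignment then satisfies all the clues, so Kiri ∈ Marketing.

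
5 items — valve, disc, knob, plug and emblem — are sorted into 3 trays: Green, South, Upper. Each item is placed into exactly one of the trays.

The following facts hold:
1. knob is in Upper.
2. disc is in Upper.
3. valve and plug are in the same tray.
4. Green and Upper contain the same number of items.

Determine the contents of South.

South = {emblem}

From (1): knob ∈ Upper.
From (2): disc ∈ Upper.
Suppose valve ∈ South: no assignment then satisfies all the clues, so valve ∉ South.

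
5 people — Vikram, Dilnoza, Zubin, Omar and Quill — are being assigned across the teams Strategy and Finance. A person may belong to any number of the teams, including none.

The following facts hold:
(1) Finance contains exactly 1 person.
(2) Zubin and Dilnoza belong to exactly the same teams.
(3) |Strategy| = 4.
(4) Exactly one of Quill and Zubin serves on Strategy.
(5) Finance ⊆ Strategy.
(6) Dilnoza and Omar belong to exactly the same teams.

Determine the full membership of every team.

Strategy = {Dilnoza, Omar, Vikram, Zubin}; Finance = {Vikram}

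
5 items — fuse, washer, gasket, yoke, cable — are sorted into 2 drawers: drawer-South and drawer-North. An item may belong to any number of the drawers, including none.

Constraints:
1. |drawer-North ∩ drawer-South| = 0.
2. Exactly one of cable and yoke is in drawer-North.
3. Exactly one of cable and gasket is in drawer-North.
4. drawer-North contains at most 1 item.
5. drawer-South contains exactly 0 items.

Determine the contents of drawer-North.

(5): drawer-South already has 0, so the rest are out.
Suppose fuse ∈ drawer-North: no assignment then satisfies all the clues, so fuse ∉ drawer-North.

drawer-North = {cable}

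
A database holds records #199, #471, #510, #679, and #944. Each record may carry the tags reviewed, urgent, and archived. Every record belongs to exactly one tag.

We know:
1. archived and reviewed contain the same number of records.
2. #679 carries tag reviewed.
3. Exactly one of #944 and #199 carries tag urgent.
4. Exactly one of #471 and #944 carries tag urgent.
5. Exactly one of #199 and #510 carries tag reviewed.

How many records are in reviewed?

2

From (2): #679 ∈ reviewed.
Suppose #199 ∈ urgent: no assignment then satisfies all the clues, so #199 ∉ urgent.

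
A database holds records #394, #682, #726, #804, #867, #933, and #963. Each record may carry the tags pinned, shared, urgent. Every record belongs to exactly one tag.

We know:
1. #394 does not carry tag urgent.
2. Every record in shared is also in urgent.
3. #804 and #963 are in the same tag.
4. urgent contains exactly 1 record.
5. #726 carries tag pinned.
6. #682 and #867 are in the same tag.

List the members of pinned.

pinned = {#394, #682, #726, #804, #867, #963}

From (1): #394 ∉ urgent.
From (5): #726 ∈ pinned.
(2) contrapositive: #394 ∉ shared.
Only one tag left: #394 ∈ pinned.
Suppose #682 ∉ pinned: no assignment then satisfies all the clues, so #682 ∈ pinned.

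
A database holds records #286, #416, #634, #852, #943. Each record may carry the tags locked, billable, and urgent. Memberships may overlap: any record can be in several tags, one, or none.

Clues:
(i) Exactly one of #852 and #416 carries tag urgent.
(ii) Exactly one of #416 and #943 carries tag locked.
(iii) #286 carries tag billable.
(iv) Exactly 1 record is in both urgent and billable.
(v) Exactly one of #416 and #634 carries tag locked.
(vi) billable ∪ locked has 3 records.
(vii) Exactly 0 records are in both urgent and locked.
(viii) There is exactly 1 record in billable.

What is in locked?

locked = {#634, #943}

From (iii): #286 ∈ billable.
(viii): billable already has 1, so the rest are out.
Suppose #286 ∈ locked: no assignment then satisfies all the clues, so #286 ∉ locked.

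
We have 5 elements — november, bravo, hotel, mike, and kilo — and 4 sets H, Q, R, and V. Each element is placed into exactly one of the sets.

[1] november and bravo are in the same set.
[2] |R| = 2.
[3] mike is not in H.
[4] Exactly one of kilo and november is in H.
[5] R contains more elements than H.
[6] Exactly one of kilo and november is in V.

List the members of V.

V = {bravo, november}

From (3): mike ∉ H.
Suppose november ∉ V: no assignment then satisfies all the clues, so november ∈ V.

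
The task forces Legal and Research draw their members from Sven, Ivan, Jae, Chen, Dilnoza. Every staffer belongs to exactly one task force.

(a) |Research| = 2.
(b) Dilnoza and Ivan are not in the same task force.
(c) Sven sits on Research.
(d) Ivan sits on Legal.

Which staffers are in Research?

Research = {Dilnoza, Sven}

From (c): Sven ∈ Research.
From (d): Ivan ∈ Legal.
(b): Dilnoza ∉ Legal.
Only one task force left: Dilnoza ∈ Research.
(a): Research already has 2, so the rest are out.
Only one task force left: Jae ∈ Legal.
Only one task force left: Chen ∈ Legal.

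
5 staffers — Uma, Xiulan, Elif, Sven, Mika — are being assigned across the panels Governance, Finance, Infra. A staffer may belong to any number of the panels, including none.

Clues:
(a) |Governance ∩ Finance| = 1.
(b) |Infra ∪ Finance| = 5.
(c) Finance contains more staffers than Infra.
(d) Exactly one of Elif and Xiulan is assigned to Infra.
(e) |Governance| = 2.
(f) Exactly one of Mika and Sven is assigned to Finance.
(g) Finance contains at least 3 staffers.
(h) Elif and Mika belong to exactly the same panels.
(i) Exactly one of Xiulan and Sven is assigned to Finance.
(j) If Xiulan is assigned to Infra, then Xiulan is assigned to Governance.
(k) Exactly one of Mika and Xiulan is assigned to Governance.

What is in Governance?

Governance = {Sven, Xiulan}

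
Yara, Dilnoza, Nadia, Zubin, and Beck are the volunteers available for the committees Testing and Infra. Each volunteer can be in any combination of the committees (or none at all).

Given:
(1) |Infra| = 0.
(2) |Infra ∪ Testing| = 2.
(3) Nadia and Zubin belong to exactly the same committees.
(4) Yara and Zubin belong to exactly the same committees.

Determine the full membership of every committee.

Testing = {Beck, Dilnoza}; Infra = {}

(1): Infra already has 0, so the rest are out.
Suppose Yara ∈ Testing: no assignment then satisfies all the clues, so Yara ∉ Testing.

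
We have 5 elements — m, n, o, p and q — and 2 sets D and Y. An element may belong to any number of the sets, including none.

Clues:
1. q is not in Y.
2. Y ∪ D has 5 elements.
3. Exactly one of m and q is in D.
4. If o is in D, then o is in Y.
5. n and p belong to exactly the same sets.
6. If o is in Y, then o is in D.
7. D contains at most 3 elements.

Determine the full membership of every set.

D = {o, q}; Y = {m, n, o, p}

From (1): q ∉ Y.
Suppose m ∈ D: no assignment then satisfies all the clues, so m ∉ D.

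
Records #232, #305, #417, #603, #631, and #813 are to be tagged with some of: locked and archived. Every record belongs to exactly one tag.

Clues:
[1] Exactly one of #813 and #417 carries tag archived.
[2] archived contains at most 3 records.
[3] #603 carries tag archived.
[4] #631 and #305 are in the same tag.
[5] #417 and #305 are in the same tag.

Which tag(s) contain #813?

#813: archived

From (3): #603 ∈ archived.
Suppose #813 ∈ locked: no assignment then satisfies all the clues, so #813 ∉ locked.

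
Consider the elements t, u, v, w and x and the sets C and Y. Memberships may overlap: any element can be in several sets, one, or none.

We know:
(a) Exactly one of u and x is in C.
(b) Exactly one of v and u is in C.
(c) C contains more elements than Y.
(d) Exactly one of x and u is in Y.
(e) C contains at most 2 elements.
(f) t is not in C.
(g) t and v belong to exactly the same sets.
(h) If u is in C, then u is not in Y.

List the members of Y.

Y = {x}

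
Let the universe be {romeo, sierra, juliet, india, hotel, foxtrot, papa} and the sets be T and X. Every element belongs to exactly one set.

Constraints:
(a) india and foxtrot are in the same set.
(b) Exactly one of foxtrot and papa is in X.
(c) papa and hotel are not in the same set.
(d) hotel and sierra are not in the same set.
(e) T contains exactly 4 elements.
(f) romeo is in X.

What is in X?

X = {papa, romeo, sierra}

From (f): romeo ∈ X.
Suppose sierra ∉ X: no assignment then satisfies all the clues, so sierra ∈ X.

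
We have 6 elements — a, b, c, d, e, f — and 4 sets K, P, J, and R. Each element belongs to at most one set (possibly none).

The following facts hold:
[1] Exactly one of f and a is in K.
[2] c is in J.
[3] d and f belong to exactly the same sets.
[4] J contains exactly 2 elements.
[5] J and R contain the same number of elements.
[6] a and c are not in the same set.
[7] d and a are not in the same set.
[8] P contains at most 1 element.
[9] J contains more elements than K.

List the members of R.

R = {d, f}

From (2): c ∈ J.
(6): a ∉ J.
Suppose a ∈ R: no assignment then satisfies all the clues, so a ∉ R.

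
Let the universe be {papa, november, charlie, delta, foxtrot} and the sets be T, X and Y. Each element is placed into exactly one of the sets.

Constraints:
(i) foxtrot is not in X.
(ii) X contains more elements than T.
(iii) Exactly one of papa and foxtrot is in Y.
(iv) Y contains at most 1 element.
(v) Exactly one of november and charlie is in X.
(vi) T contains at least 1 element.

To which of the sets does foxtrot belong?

foxtrot: Y

From (i): foxtrot ∉ X.
Suppose foxtrot ∈ T: no assignment then satisfies all the clues, so foxtrot ∉ T.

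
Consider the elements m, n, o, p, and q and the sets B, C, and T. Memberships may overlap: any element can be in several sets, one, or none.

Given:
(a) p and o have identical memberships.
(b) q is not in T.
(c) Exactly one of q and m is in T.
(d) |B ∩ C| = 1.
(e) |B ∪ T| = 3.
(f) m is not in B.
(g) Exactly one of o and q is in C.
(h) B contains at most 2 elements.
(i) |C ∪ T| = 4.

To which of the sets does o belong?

o: C

From (b): q ∉ T.
From (f): m ∉ B.
(c) (exactly one): m ∈ T.
Suppose o ∈ B: no assignment then satisfies all the clues, so o ∉ B.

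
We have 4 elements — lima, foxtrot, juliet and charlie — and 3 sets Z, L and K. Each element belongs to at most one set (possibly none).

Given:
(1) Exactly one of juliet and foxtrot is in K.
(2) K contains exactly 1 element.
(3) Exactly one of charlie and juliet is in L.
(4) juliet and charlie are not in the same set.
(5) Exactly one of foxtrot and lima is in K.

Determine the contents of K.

K = {foxtrot}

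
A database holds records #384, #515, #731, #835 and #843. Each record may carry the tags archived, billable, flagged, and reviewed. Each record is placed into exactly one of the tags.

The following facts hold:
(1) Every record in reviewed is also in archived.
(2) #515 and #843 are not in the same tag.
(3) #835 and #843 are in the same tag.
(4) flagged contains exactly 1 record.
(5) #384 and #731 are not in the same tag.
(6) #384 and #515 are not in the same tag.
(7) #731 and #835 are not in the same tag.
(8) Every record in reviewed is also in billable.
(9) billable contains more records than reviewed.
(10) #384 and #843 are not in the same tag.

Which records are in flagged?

flagged = {#384}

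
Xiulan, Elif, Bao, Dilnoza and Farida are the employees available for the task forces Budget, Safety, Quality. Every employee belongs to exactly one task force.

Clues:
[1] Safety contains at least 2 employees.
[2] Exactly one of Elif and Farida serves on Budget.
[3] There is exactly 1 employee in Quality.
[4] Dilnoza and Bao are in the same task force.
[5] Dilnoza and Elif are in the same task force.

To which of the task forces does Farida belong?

Farida: Budget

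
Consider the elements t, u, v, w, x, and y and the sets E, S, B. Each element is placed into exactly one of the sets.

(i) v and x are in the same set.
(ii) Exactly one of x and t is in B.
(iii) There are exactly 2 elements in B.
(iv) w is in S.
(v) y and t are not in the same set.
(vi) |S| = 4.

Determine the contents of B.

B = {t, u}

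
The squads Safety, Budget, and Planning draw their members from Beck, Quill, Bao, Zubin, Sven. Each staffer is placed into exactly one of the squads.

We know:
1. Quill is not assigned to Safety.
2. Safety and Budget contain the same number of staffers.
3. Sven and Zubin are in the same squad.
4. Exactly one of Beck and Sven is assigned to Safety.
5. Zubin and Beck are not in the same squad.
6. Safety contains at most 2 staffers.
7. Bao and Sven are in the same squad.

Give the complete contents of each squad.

Safety = {Beck}; Budget = {Quill}; Planning = {Bao, Sven, Zubin}

From (1): Quill ∉ Safety.
Suppose Beck ∉ Safety: no assignment then satisfies all the clues, so Beck ∈ Safety.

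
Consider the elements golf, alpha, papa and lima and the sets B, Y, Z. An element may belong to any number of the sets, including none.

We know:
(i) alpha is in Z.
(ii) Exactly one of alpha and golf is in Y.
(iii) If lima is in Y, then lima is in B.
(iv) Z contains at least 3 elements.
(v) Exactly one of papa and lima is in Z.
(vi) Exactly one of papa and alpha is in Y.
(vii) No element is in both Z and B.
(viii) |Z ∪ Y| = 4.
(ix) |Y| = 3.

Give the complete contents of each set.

B = {lima}; Y = {golf, lima, papa}; Z = {alpha, golf, papa}

From (i): alpha ∈ Z.
(vii) (disjoint): alpha ∉ B.
Suppose golf ∈ B: no assignment then satisfies all the clues, so golf ∉ B.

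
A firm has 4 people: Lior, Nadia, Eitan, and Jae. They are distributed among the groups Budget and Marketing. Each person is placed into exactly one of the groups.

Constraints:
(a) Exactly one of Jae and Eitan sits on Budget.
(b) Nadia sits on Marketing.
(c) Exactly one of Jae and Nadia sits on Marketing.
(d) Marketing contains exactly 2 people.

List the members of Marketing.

From (b): Nadia ∈ Marketing.
(c) (exactly one): Jae ∉ Marketing.
Only one group left: Jae ∈ Budget.
(a) (exactly one): Eitan ∉ Budget.
Only one group left: Eitan ∈ Marketing.
(d): Marketing already has 2, so the rest are out.
Only one group left: Lior ∈ Budget.

Marketing = {Eitan, Nadia}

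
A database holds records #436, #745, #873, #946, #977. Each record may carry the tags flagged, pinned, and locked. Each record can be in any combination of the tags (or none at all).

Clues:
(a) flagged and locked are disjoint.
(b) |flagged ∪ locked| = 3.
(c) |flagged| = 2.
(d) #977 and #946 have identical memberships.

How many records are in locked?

1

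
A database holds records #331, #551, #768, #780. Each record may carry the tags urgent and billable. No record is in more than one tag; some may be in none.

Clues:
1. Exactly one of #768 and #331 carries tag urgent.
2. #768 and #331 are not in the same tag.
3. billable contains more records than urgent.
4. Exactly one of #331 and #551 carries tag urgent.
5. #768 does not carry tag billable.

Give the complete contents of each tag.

From (5): #768 ∉ billable.
Suppose #331 ∉ urgent: no assignment then satisfies all the clues, so #331 ∈ urgent.

urgent = {#331}; billable = {#551, #780}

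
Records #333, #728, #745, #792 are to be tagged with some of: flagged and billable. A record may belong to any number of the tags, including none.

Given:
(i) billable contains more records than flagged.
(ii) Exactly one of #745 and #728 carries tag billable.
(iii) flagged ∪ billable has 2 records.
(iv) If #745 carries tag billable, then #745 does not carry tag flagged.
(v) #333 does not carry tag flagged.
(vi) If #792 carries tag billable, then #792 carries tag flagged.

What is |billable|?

2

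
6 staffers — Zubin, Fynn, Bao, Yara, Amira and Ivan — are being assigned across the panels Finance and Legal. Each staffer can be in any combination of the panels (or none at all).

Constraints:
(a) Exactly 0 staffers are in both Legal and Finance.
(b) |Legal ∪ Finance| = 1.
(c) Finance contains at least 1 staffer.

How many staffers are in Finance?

1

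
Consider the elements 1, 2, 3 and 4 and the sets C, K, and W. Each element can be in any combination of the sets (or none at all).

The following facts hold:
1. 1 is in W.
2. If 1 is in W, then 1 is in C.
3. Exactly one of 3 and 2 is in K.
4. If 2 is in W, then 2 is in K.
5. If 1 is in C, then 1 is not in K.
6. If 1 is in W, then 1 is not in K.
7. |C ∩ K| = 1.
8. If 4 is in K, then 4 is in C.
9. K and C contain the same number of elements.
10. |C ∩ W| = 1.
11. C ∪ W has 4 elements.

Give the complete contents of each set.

C = {1, 4}; K = {2, 4}; W = {1, 2, 3}

From (1): 1 ∈ W.
(2): 1 ∈ C.
(5): 1 ∉ K.
Suppose 2 ∈ C: no assignment then satisfies all the clues, so 2 ∉ C.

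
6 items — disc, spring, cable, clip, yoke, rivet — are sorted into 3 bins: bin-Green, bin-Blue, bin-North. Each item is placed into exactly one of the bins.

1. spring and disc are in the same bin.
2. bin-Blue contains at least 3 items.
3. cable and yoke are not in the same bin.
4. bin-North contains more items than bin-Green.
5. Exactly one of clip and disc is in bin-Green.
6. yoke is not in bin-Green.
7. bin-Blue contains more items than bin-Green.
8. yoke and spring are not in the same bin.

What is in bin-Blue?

bin-Blue = {cable, disc, spring}

From (6): yoke ∉ bin-Green.
Suppose disc ∉ bin-Blue: no assignment then satisfies all the clues, so disc ∈ bin-Blue.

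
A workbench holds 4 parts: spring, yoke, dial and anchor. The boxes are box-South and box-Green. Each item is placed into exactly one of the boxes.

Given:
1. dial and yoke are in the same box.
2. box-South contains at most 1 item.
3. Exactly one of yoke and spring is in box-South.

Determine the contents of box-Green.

box-Green = {anchor, dial, yoke}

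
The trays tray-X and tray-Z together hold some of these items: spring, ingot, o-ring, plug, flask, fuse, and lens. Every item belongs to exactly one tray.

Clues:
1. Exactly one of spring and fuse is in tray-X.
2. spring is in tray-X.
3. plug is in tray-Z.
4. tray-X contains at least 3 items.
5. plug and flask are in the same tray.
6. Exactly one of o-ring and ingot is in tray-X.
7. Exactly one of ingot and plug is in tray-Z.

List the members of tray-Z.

From (2): spring ∈ tray-X.
From (3): plug ∈ tray-Z.
(1) (exactly one): fuse ∉ tray-X.
(5): flask matches plug: flask ∉ tray-X.
(5): flask matches plug: flask ∈ tray-Z.
(7) (exactly one): ingot ∉ tray-Z.
Only one tray left: ingot ∈ tray-X.
Only one tray left: fuse ∈ tray-Z.
(6) (exactly one): o-ring ∉ tray-X.
Only one tray left: o-ring ∈ tray-Z.
(4): only 3 candidates remain for tray-X, so all are in.

tray-Z = {flask, fuse, o-ring, plug}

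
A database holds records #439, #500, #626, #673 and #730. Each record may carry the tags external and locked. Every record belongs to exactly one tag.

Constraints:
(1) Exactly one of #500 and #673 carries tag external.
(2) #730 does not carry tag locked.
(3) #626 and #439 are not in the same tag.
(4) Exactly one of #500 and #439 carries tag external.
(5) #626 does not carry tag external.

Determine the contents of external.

external = {#439, #673, #730}

From (2): #730 ∉ locked.
From (5): #626 ∉ external.
Only one tag left: #626 ∈ locked.
Only one tag left: #730 ∈ external.
(3): #439 ∉ locked.
Only one tag left: #439 ∈ external.
(4) (exactly one): #500 ∉ external.
Only one tag left: #500 ∈ locked.
(1) (exactly one): #673 ∈ external.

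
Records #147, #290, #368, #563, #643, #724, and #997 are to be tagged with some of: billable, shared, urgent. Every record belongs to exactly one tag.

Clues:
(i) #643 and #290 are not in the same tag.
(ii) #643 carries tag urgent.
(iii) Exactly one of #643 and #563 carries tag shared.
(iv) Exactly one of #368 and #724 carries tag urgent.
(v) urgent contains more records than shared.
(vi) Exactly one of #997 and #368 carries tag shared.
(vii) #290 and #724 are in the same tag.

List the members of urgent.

From (ii): #643 ∈ urgent.
(i): #290 ∉ urgent.
(iii) (exactly one): #563 ∈ shared.
(vii): #724 matches #290: #724 ∉ urgent.
(iv) (exactly one): #368 ∈ urgent.
(vi) (exactly one): #997 ∈ shared.
Suppose #147 ∉ urgent: no assignment then satisfies all the clues, so #147 ∈ urgent.

urgent = {#147, #368, #643}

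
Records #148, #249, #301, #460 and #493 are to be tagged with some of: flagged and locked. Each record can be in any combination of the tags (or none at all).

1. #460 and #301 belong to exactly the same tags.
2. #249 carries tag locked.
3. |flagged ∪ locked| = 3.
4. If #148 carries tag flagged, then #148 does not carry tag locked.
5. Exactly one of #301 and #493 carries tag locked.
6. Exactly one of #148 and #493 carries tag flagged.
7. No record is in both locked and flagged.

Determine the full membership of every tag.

From (2): #249 ∈ locked.
(7) (disjoint): #249 ∉ flagged.
Suppose #148 ∉ flagged: no assignment then satisfies all the clues, so #148 ∈ flagged.

flagged = {#148}; locked = {#249, #493}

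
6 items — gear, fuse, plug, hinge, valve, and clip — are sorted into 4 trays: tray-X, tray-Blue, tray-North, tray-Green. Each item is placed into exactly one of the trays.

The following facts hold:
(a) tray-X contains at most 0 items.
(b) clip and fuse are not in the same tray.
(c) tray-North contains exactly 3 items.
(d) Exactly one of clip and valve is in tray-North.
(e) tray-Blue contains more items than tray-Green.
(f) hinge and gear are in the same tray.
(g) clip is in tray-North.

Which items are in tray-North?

tray-North = {clip, gear, hinge}

From (g): clip ∈ tray-North.
(a): tray-X already has 0, so the rest are out.
(b): fuse ∉ tray-North.
(d) (exactly one): valve ∉ tray-North.
Suppose gear ∉ tray-North: no assignment then satisfies all the clues, so gear ∈ tray-North.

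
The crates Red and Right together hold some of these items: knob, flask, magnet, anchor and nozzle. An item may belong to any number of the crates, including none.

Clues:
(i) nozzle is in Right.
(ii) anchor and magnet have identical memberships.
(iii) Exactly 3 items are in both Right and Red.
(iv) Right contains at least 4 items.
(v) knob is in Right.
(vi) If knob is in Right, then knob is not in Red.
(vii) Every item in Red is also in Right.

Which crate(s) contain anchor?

anchor: Red, Right

From (i): nozzle ∈ Right.
From (v): knob ∈ Right.
(vi): knob ∉ Red.
Suppose anchor ∉ Red: no assignment then satisfies all the clues, so anchor ∈ Red.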